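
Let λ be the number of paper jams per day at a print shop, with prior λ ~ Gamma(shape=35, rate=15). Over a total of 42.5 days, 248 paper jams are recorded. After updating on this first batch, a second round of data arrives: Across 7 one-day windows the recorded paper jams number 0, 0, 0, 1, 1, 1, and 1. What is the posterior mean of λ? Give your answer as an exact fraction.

574/129

Total count 248 over total exposure 42.5 days.
After the first batch: Gamma(35 + 248, 15 + 42.5) = Gamma(283, 115/2).
Total count: 0 + 0 + 0 + 1 + 1 + 1 + 1 = 4.
Total exposure: 7 days.
After the second batch: Gamma(283 + 4, 115/2 + 7) = Gamma(287, 129/2).
Posterior mean = α'/β' = 287/(129/2) = 574/129.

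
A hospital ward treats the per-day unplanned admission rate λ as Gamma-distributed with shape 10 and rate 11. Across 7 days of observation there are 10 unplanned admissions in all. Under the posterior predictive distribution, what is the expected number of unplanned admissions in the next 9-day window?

Total count 10 over total exposure 7 days.
Posterior: α' = 10 + 10 = 20, β' = 11 + 7 = 18.
Predictive mean over a 9-day window = T·E[λ|data] = 9·20/18 = 10.

10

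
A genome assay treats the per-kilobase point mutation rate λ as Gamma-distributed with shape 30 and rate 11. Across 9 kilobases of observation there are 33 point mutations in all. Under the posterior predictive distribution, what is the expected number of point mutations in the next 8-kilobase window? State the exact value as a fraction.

Total count 33 over total exposure 9 kilobases.
Conjugate update: add total count to the shape and total exposure to the rate, giving Gamma(63, 20).
Predictive mean over an 8-kilobase window = T·E[λ|data] = 8·63/20 = 126/5.

126/5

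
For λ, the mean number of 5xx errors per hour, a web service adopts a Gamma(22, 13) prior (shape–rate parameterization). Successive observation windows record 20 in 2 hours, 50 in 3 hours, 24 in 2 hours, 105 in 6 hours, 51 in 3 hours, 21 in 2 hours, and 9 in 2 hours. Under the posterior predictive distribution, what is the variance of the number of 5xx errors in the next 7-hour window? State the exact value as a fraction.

84560/1089

Total count: 20 + 50 + 24 + 105 + 51 + 21 + 9 = 280.
Total exposure: 2 + 3 + 2 + 6 + 3 + 2 + 2 = 20 hours.
Conjugate update: add total count to the shape and total exposure to the rate, giving Gamma(302, 33).
The posterior predictive for a window of length T is Negative Binomial with variance T·α'·(β'+T)/β'² = 7·302·40/1089 = 84560/1089.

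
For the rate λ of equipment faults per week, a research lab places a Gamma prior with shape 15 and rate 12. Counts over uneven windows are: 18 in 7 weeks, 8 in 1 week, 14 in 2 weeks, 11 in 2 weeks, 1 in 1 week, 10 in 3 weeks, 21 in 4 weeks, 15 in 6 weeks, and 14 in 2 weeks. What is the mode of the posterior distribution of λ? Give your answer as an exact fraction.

Total count: 18 + 8 + 14 + 11 + 1 + 10 + 21 + 15 + 14 = 112.
Total exposure: 7 + 1 + 2 + 2 + 1 + 3 + 4 + 6 + 2 = 28 weeks.
The Gamma prior is conjugate for the Poisson rate, so λ | data ~ Gamma(15+112, 12+28) = Gamma(127, 40).
Posterior mode = (α'−1)/β' = 126/40 = 63/20.

63/20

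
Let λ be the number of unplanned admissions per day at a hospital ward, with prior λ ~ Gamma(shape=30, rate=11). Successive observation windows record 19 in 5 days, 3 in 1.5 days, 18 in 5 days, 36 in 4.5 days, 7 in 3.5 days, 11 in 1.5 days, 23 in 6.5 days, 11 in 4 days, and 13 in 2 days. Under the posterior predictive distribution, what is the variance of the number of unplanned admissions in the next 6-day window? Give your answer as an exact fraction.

Total count: 19 + 3 + 18 + 36 + 7 + 11 + 23 + 11 + 13 = 141.
Total exposure: 5 + 1.5 + 5 + 4.5 + 3.5 + 1.5 + 6.5 + 4 + 2 = 33.5 days.
Gamma(α, β) with Poisson data over total exposure Σt gives posterior Gamma(α+Σx, β+Σt) = Gamma(171, 89/2).
The posterior predictive for a window of length T is Negative Binomial with variance T·α'·(β'+T)/β'² = 6·171·(101/2)/(7921/4) = 207252/7921.

207252/7921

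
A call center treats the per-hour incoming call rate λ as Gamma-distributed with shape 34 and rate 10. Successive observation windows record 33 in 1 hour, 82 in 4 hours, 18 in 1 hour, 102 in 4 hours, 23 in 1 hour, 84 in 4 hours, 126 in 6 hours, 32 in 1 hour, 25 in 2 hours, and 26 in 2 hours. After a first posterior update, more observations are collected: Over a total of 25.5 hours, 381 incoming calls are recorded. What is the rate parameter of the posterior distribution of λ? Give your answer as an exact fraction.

123/2

Total count: 33 + 82 + 18 + 102 + 23 + 84 + 126 + 32 + 25 + 26 = 551.
Total exposure: 1 + 4 + 1 + 4 + 1 + 4 + 6 + 1 + 2 + 2 = 26 hours.
After the first batch: Gamma(34 + 551, 10 + 26) = Gamma(585, 36).
Total count 381 over total exposure 25.5 hours.
After the second batch: Gamma(585 + 381, 36 + 25.5) = Gamma(966, 123/2).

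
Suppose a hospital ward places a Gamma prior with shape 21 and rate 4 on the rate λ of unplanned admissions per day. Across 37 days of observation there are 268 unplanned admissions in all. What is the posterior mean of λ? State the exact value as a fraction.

289/41

Total count 268 over total exposure 37 days.
Posterior: α' = 21 + 268 = 289, β' = 4 + 37 = 41.
Posterior mean = α'/β' = 289/41.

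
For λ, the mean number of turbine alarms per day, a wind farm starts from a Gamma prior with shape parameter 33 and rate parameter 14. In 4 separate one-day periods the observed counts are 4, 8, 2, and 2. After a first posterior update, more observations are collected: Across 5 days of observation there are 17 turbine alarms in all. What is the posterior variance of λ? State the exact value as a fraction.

Total count: 4 + 8 + 2 + 2 = 16.
Total exposure: 4 days.
After the first batch: Gamma(33 + 16, 14 + 4) = Gamma(49, 18).
Total count 17 over total exposure 5 days.
After the second batch: Gamma(49 + 17, 18 + 5) = Gamma(66, 23).
Posterior variance = α'/β'² = 66/529.

66/529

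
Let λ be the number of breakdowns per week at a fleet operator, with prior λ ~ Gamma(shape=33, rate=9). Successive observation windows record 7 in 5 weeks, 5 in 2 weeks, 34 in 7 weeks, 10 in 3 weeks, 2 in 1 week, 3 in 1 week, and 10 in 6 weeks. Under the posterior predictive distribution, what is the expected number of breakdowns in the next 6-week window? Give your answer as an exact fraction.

Total count: 7 + 5 + 34 + 10 + 2 + 3 + 10 = 71.
Total exposure: 5 + 2 + 7 + 3 + 1 + 1 + 6 = 25 weeks.
Conjugate update: add total count to the shape and total exposure to the rate, giving Gamma(104, 34).
Predictive mean over a 6-week window = T·E[λ|data] = 6·104/34 = 312/17.

312/17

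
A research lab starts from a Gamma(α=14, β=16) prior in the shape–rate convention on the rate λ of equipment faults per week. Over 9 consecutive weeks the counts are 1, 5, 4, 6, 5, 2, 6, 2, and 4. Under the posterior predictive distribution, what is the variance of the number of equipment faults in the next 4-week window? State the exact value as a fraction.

Total count: 1 + 5 + 4 + 6 + 5 + 2 + 6 + 2 + 4 = 35.
Total exposure: 9 weeks.
The Gamma prior is conjugate for the Poisson rate, so λ | data ~ Gamma(14+35, 16+9) = Gamma(49, 25).
The posterior predictive for a window of length T is Negative Binomial with variance T·α'·(β'+T)/β'² = 4·49·29/625 = 5684/625.

5684/625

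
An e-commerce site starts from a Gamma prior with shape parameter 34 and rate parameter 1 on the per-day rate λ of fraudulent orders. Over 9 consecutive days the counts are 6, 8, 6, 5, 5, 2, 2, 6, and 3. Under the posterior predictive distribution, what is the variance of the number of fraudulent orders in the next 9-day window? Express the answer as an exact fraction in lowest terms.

13167/100

Total count: 6 + 8 + 6 + 5 + 5 + 2 + 2 + 6 + 3 = 43.
Total exposure: 9 days.
Conjugate update: add total count to the shape and total exposure to the rate, giving Gamma(77, 10).
The posterior predictive for a window of length T is Negative Binomial with variance T·α'·(β'+T)/β'² = 9·77·19/100 = 13167/100.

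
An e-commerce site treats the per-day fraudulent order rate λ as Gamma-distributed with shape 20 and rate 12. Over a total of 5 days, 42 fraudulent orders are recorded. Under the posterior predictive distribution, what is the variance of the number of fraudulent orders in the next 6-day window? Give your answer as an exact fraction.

8556/289

Total count 42 over total exposure 5 days.
Gamma(α, β) with Poisson data over total exposure Σt gives posterior Gamma(α+Σx, β+Σt) = Gamma(62, 17).
The posterior predictive for a window of length T is Negative Binomial with variance T·α'·(β'+T)/β'² = 6·62·23/289 = 8556/289.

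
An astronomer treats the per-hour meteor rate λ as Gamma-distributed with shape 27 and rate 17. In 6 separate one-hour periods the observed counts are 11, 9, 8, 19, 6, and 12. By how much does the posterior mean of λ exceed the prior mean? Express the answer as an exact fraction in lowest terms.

41/17

Total count: 11 + 9 + 8 + 19 + 6 + 12 = 65.
Total exposure: 6 hours.
Gamma(α, β) with Poisson data over total exposure Σt gives posterior Gamma(α+Σx, β+Σt) = Gamma(92, 23).
Posterior mean = 92/23 = 4; prior mean = 27/17 = 27/17. Difference = 4 − 27/17 = 41/17.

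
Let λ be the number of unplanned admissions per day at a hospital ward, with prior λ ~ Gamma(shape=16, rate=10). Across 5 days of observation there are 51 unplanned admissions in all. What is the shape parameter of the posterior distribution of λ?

Total count 51 over total exposure 5 days.
Conjugate update: add total count to the shape and total exposure to the rate, giving Gamma(67, 15).

67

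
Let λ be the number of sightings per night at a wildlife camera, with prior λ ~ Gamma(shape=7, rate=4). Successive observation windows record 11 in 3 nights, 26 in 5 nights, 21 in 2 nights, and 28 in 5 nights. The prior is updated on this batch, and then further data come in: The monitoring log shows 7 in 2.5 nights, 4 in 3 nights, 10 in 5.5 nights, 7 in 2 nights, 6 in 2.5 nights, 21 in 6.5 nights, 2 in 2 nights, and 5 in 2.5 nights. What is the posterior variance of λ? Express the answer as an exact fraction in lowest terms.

620/8281

Total count: 11 + 26 + 21 + 28 = 86.
Total exposure: 3 + 5 + 2 + 5 = 15 nights.
After the first batch: Gamma(7 + 86, 4 + 15) = Gamma(93, 19).
Total count: 7 + 4 + 10 + 7 + 6 + 21 + 2 + 5 = 62.
Total exposure: 2.5 + 3 + 5.5 + 2 + 2.5 + 6.5 + 2 + 2.5 = 26.5 nights.
After the second batch: Gamma(93 + 62, 19 + 26.5) = Gamma(155, 91/2).
Posterior variance = α'/β'² = 155/(8281/4) = 620/8281.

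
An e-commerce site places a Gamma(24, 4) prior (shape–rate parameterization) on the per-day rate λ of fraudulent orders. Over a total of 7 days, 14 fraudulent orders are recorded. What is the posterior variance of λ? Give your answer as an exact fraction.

Total count 14 over total exposure 7 days.
By Gamma–Poisson conjugacy, the posterior is Gamma(α + Σx, β + Σt) = Gamma(24 + 14, 4 + 7) = Gamma(38, 11).
Posterior variance = α'/β'² = 38/121.

38/121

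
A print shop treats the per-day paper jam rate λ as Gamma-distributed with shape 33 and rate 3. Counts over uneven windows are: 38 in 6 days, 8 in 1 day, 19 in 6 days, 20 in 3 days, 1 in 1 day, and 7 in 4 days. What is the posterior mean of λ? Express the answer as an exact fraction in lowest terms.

21/4

Total count: 38 + 8 + 19 + 20 + 1 + 7 = 93.
Total exposure: 6 + 1 + 6 + 3 + 1 + 4 = 21 days.
Gamma(α, β) with Poisson data over total exposure Σt gives posterior Gamma(α+Σx, β+Σt) = Gamma(126, 24).
Posterior mean = α'/β' = 126/24 = 21/4.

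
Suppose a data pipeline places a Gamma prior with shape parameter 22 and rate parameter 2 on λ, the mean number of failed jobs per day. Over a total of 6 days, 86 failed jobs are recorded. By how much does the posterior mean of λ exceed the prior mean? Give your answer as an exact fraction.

5/2

Total count 86 over total exposure 6 days.
Posterior: α' = 22 + 86 = 108, β' = 2 + 6 = 8.
Posterior mean = 108/8 = 27/2; prior mean = 22/2 = 11. Difference = 27/2 − 11 = 5/2.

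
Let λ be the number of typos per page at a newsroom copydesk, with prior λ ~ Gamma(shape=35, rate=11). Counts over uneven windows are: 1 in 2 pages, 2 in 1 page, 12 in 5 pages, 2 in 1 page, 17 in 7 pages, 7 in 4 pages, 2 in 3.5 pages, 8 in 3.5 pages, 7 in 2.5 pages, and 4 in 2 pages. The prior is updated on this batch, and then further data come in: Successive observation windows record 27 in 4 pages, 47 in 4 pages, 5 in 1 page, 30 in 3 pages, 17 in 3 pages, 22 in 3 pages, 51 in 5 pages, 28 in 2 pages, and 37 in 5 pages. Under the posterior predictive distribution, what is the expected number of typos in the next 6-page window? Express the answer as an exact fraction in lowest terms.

Total count: 1 + 2 + 12 + 2 + 17 + 7 + 2 + 8 + 7 + 4 = 62.
Total exposure: 2 + 1 + 5 + 1 + 7 + 4 + 3.5 + 3.5 + 2.5 + 2 = 31.5 pages.
After the first batch: Gamma(35 + 62, 11 + 31.5) = Gamma(97, 85/2).
Total count: 27 + 47 + 5 + 30 + 17 + 22 + 51 + 28 + 37 = 264.
Total exposure: 4 + 4 + 1 + 3 + 3 + 3 + 5 + 2 + 5 = 30 pages.
After the second batch: Gamma(97 + 264, 85/2 + 30) = Gamma(361, 145/2).
Predictive mean over a 6-page window = T·E[λ|data] = 6·361/(145/2) = 4332/145.

4332/145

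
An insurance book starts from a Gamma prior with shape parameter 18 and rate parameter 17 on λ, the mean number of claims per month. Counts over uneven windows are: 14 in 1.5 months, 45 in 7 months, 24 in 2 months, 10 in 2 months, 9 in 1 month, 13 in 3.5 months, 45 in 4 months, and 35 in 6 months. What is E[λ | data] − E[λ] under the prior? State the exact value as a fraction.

2829/748

Total count: 14 + 45 + 24 + 10 + 9 + 13 + 45 + 35 = 195.
Total exposure: 1.5 + 7 + 2 + 2 + 1 + 3.5 + 4 + 6 = 27 months.
Conjugate update: add total count to the shape and total exposure to the rate, giving Gamma(213, 44).
Posterior mean = 213/44 = 213/44; prior mean = 18/17 = 18/17. Difference = 213/44 − 18/17 = 2829/748.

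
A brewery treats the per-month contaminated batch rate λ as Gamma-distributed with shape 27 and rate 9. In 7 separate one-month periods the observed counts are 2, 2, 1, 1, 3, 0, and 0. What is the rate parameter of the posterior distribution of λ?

16

Total count: 2 + 2 + 1 + 1 + 3 + 0 + 0 = 9.
Total exposure: 7 months.
The Gamma prior is conjugate for the Poisson rate, so λ | data ~ Gamma(27+9, 9+7) = Gamma(36, 16).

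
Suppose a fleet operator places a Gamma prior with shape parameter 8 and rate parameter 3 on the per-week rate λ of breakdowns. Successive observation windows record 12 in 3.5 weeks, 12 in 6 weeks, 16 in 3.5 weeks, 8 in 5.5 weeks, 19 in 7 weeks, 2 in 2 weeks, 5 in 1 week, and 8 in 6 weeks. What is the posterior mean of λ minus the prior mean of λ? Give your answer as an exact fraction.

Total count: 12 + 12 + 16 + 8 + 19 + 2 + 5 + 8 = 82.
Total exposure: 3.5 + 6 + 3.5 + 5.5 + 7 + 2 + 1 + 6 = 34.5 weeks.
Conjugate update: add total count to the shape and total exposure to the rate, giving Gamma(90, 75/2).
Posterior mean = 90/(75/2) = 12/5; prior mean = 8/3 = 8/3. Difference = 12/5 − 8/3 = -4/15.

-4/15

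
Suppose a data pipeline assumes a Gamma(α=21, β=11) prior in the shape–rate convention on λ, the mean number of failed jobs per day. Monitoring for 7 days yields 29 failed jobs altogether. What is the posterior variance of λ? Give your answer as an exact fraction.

25/162

Total count 29 over total exposure 7 days.
By Gamma–Poisson conjugacy, the posterior is Gamma(α + Σx, β + Σt) = Gamma(21 + 29, 11 + 7) = Gamma(50, 18).
Posterior variance = α'/β'² = 50/324 = 25/162.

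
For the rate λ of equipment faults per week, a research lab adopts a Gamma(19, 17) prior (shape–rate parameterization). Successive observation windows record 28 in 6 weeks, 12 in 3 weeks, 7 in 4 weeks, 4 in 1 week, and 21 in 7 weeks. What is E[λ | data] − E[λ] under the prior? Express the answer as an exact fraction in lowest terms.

825/646

Total count: 28 + 12 + 7 + 4 + 21 = 72.
Total exposure: 6 + 3 + 4 + 1 + 7 = 21 weeks.
By Gamma–Poisson conjugacy, the posterior is Gamma(α + Σx, β + Σt) = Gamma(19 + 72, 17 + 21) = Gamma(91, 38).
Posterior mean = 91/38 = 91/38; prior mean = 19/17 = 19/17. Difference = 91/38 − 19/17 = 825/646.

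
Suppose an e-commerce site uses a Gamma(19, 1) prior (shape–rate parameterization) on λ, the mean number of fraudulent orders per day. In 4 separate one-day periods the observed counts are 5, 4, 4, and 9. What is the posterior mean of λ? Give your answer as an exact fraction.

41/5

Total count: 5 + 4 + 4 + 9 = 22.
Total exposure: 4 days.
Conjugate update: add total count to the shape and total exposure to the rate, giving Gamma(41, 5).
Posterior mean = α'/β' = 41/5.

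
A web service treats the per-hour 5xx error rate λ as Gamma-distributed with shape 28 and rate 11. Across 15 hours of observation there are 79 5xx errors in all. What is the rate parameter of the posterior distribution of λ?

26

Total count 79 over total exposure 15 hours.
Gamma(α, β) with Poisson data over total exposure Σt gives posterior Gamma(α+Σx, β+Σt) = Gamma(107, 26).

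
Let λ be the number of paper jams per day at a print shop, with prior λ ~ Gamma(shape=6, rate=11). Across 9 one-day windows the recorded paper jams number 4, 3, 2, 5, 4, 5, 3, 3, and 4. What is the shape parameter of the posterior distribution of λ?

39

Total count: 4 + 3 + 2 + 5 + 4 + 5 + 3 + 3 + 4 = 33.
Total exposure: 9 days.
By Gamma–Poisson conjugacy, the posterior is Gamma(α + Σx, β + Σt) = Gamma(6 + 33, 11 + 9) = Gamma(39, 20).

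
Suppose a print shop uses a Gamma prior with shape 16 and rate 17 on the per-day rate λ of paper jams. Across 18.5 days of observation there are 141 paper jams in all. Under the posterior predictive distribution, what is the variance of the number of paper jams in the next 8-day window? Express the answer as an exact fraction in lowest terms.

218544/5041

Total count 141 over total exposure 18.5 days.
The Gamma prior is conjugate for the Poisson rate, so λ | data ~ Gamma(16+141, 17+18.5) = Gamma(157, 71/2).
The posterior predictive for a window of length T is Negative Binomial with variance T·α'·(β'+T)/β'² = 8·157·(87/2)/(5041/4) = 218544/5041.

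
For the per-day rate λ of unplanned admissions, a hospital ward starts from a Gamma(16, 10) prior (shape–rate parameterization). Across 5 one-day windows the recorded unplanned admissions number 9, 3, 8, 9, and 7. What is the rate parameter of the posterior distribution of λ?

15

Total count: 9 + 3 + 8 + 9 + 7 = 36.
Total exposure: 5 days.
The Gamma prior is conjugate for the Poisson rate, so λ | data ~ Gamma(16+36, 10+5) = Gamma(52, 15).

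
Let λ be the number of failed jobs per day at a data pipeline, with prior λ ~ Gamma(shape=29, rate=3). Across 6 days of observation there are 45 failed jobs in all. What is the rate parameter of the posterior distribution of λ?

Total count 45 over total exposure 6 days.
Posterior: α' = 29 + 45 = 74, β' = 3 + 6 = 9.

9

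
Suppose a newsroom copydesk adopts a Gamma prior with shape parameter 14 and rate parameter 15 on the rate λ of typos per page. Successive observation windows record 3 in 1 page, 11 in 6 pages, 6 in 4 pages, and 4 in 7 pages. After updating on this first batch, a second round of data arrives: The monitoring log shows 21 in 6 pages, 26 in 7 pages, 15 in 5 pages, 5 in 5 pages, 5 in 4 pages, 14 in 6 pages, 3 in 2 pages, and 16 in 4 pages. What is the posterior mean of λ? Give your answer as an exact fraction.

Total count: 3 + 11 + 6 + 4 = 24.
Total exposure: 1 + 6 + 4 + 7 = 18 pages.
After the first batch: Gamma(14 + 24, 15 + 18) = Gamma(38, 33).
Total count: 21 + 26 + 15 + 5 + 5 + 14 + 3 + 16 = 105.
Total exposure: 6 + 7 + 5 + 5 + 4 + 6 + 2 + 4 = 39 pages.
After the second batch: Gamma(38 + 105, 33 + 39) = Gamma(143, 72).
Posterior mean = α'/β' = 143/72.

143/72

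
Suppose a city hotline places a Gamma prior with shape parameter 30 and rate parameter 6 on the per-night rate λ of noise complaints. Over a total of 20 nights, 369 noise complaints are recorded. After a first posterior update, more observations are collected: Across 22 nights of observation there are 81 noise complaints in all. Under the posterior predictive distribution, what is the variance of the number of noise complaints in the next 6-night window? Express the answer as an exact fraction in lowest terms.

135/2

Total count 369 over total exposure 20 nights.
After the first batch: Gamma(30 + 369, 6 + 20) = Gamma(399, 26).
Total count 81 over total exposure 22 nights.
After the second batch: Gamma(399 + 81, 26 + 22) = Gamma(480, 48).
The posterior predictive for a window of length T is Negative Binomial with variance T·α'·(β'+T)/β'² = 6·480·54/2304 = 135/2.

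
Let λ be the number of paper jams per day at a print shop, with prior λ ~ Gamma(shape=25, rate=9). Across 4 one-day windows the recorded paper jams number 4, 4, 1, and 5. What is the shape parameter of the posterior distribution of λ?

39

Total count: 4 + 4 + 1 + 5 = 14.
Total exposure: 4 days.
Posterior: α' = 25 + 14 = 39, β' = 9 + 4 = 13.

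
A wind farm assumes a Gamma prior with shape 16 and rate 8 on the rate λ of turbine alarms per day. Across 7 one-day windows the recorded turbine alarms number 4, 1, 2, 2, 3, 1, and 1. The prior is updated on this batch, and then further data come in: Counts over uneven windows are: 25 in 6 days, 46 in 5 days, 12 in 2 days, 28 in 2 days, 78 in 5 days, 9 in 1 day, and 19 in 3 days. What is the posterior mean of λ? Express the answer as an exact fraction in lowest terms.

Total count: 4 + 1 + 2 + 2 + 3 + 1 + 1 = 14.
Total exposure: 7 days.
After the first batch: Gamma(16 + 14, 8 + 7) = Gamma(30, 15).
Total count: 25 + 46 + 12 + 28 + 78 + 9 + 19 = 217.
Total exposure: 6 + 5 + 2 + 2 + 5 + 1 + 3 = 24 days.
After the second batch: Gamma(30 + 217, 15 + 24) = Gamma(247, 39).
Posterior mean = α'/β' = 247/39 = 19/3.

19/3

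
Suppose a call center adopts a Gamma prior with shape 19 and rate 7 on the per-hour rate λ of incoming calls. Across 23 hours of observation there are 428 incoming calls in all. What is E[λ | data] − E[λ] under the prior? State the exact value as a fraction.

Total count 428 over total exposure 23 hours.
By Gamma–Poisson conjugacy, the posterior is Gamma(α + Σx, β + Σt) = Gamma(19 + 428, 7 + 23) = Gamma(447, 30).
Posterior mean = 447/30 = 149/10; prior mean = 19/7 = 19/7. Difference = 149/10 − 19/7 = 853/70.

853/70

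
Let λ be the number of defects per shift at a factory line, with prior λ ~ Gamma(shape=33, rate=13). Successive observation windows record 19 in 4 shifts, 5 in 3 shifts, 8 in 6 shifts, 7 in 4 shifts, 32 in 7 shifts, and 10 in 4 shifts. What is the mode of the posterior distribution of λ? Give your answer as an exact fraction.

Total count: 19 + 5 + 8 + 7 + 32 + 10 = 81.
Total exposure: 4 + 3 + 6 + 4 + 7 + 4 = 28 shifts.
Posterior: α' = 33 + 81 = 114, β' = 13 + 28 = 41.
Posterior mode = (α'−1)/β' = 113/41.

113/41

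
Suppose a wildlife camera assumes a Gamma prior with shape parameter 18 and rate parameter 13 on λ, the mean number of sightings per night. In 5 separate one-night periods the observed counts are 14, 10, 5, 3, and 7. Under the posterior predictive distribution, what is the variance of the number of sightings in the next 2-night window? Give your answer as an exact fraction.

190/27

Total count: 14 + 10 + 5 + 3 + 7 = 39.
Total exposure: 5 nights.
Posterior: α' = 18 + 39 = 57, β' = 13 + 5 = 18.
The posterior predictive for a window of length T is Negative Binomial with variance T·α'·(β'+T)/β'² = 2·57·20/324 = 190/27.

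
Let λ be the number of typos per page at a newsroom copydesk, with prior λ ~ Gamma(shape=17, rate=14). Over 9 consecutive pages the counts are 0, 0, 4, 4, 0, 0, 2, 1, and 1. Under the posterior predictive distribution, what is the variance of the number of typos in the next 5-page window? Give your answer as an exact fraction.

Total count: 0 + 0 + 4 + 4 + 0 + 0 + 2 + 1 + 1 = 12.
Total exposure: 9 pages.
Conjugate update: add total count to the shape and total exposure to the rate, giving Gamma(29, 23).
The posterior predictive for a window of length T is Negative Binomial with variance T·α'·(β'+T)/β'² = 5·29·28/529 = 4060/529.

4060/529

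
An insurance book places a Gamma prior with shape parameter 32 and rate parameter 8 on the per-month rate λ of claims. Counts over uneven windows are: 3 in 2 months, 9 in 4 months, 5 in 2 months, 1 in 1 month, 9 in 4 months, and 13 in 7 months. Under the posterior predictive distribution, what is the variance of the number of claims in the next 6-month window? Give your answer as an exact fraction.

918/49

Total count: 3 + 9 + 5 + 1 + 9 + 13 = 40.
Total exposure: 2 + 4 + 2 + 1 + 4 + 7 = 20 months.
Posterior: α' = 32 + 40 = 72, β' = 8 + 20 = 28.
The posterior predictive for a window of length T is Negative Binomial with variance T·α'·(β'+T)/β'² = 6·72·34/784 = 918/49.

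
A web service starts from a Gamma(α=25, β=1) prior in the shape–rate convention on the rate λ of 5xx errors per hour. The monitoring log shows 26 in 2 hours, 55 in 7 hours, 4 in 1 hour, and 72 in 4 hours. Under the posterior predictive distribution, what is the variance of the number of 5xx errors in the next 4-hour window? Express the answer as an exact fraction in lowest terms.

Total count: 26 + 55 + 4 + 72 = 157.
Total exposure: 2 + 7 + 1 + 4 = 14 hours.
The Gamma prior is conjugate for the Poisson rate, so λ | data ~ Gamma(25+157, 1+14) = Gamma(182, 15).
The posterior predictive for a window of length T is Negative Binomial with variance T·α'·(β'+T)/β'² = 4·182·19/225 = 13832/225.

13832/225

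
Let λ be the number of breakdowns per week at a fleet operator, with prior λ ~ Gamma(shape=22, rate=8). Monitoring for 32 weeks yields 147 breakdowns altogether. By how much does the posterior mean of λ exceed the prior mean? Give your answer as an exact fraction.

Total count 147 over total exposure 32 weeks.
The Gamma prior is conjugate for the Poisson rate, so λ | data ~ Gamma(22+147, 8+32) = Gamma(169, 40).
Posterior mean = 169/40 = 169/40; prior mean = 22/8 = 11/4. Difference = 169/40 − 11/4 = 59/40.

59/40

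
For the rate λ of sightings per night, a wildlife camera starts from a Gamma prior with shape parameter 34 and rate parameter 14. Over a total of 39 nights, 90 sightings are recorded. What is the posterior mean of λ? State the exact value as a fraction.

124/53

Total count 90 over total exposure 39 nights.
By Gamma–Poisson conjugacy, the posterior is Gamma(α + Σx, β + Σt) = Gamma(34 + 90, 14 + 39) = Gamma(124, 53).
Posterior mean = α'/β' = 124/53.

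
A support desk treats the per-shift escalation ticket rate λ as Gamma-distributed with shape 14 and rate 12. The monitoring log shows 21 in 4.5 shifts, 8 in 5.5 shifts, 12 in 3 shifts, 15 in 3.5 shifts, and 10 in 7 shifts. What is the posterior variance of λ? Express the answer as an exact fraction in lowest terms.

320/5041

Total count: 21 + 8 + 12 + 15 + 10 = 66.
Total exposure: 4.5 + 5.5 + 3 + 3.5 + 7 = 23.5 shifts.
Gamma(α, β) with Poisson data over total exposure Σt gives posterior Gamma(α+Σx, β+Σt) = Gamma(80, 71/2).
Posterior variance = α'/β'² = 80/(5041/4) = 320/5041.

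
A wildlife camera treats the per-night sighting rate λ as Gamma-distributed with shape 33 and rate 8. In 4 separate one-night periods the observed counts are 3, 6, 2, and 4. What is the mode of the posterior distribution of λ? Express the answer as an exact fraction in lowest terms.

Total count: 3 + 6 + 2 + 4 = 15.
Total exposure: 4 nights.
Conjugate update: add total count to the shape and total exposure to the rate, giving Gamma(48, 12).
Posterior mode = (α'−1)/β' = 47/12.

47/12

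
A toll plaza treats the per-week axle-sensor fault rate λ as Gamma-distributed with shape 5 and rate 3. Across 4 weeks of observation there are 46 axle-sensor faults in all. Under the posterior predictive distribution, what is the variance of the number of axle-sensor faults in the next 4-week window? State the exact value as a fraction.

Total count 46 over total exposure 4 weeks.
The Gamma prior is conjugate for the Poisson rate, so λ | data ~ Gamma(5+46, 3+4) = Gamma(51, 7).
The posterior predictive for a window of length T is Negative Binomial with variance T·α'·(β'+T)/β'² = 4·51·11/49 = 2244/49.

2244/49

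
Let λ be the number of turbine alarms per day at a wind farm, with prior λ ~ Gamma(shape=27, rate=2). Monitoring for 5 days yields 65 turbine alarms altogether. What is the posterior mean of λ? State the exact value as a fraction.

Total count 65 over total exposure 5 days.
Posterior: α' = 27 + 65 = 92, β' = 2 + 5 = 7.
Posterior mean = α'/β' = 92/7.

92/7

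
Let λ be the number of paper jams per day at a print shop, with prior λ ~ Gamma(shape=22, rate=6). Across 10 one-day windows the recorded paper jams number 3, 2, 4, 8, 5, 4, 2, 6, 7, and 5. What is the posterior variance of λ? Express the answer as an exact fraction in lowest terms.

17/64

Total count: 3 + 2 + 4 + 8 + 5 + 4 + 2 + 6 + 7 + 5 = 46.
Total exposure: 10 days.
Posterior: α' = 22 + 46 = 68, β' = 6 + 10 = 16.
Posterior variance = α'/β'² = 68/256 = 17/64.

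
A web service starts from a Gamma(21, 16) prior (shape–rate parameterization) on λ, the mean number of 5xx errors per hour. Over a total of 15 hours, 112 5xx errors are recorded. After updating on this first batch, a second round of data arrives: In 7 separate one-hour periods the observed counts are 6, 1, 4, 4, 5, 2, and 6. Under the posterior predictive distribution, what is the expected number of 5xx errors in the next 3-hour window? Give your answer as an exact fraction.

483/38

Total count 112 over total exposure 15 hours.
After the first batch: Gamma(21 + 112, 16 + 15) = Gamma(133, 31).
Total count: 6 + 1 + 4 + 4 + 5 + 2 + 6 = 28.
Total exposure: 7 hours.
After the second batch: Gamma(133 + 28, 31 + 7) = Gamma(161, 38).
Predictive mean over a 3-hour window = T·E[λ|data] = 3·161/38 = 483/38.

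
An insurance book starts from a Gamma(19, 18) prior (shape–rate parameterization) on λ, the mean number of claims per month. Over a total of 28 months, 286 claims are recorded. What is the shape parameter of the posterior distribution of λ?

305

Total count 286 over total exposure 28 months.
Conjugate update: add total count to the shape and total exposure to the rate, giving Gamma(305, 46).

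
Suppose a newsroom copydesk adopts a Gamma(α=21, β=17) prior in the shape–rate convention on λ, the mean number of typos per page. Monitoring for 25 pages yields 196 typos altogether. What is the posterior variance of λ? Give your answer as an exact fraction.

Total count 196 over total exposure 25 pages.
By Gamma–Poisson conjugacy, the posterior is Gamma(α + Σx, β + Σt) = Gamma(21 + 196, 17 + 25) = Gamma(217, 42).
Posterior variance = α'/β'² = 217/1764 = 31/252.

31/252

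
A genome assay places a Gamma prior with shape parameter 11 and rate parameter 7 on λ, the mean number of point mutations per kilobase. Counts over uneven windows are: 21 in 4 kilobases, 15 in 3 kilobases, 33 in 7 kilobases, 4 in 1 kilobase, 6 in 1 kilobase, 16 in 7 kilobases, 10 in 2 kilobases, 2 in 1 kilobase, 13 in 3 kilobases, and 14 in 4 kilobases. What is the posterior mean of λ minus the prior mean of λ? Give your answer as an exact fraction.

115/56

Total count: 21 + 15 + 33 + 4 + 6 + 16 + 10 + 2 + 13 + 14 = 134.
Total exposure: 4 + 3 + 7 + 1 + 1 + 7 + 2 + 1 + 3 + 4 = 33 kilobases.
Conjugate update: add total count to the shape and total exposure to the rate, giving Gamma(145, 40).
Posterior mean = 145/40 = 29/8; prior mean = 11/7 = 11/7. Difference = 29/8 − 11/7 = 115/56.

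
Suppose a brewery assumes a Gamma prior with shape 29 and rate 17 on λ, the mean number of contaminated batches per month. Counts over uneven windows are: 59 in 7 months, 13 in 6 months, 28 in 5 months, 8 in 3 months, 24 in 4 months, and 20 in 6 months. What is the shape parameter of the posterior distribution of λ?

Total count: 59 + 13 + 28 + 8 + 24 + 20 = 152.
Total exposure: 7 + 6 + 5 + 3 + 4 + 6 = 31 months.
The Gamma prior is conjugate for the Poisson rate, so λ | data ~ Gamma(29+152, 17+31) = Gamma(181, 48).

181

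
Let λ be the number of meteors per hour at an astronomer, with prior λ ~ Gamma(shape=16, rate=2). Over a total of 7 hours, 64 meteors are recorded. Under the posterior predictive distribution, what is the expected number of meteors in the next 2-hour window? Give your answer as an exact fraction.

Total count 64 over total exposure 7 hours.
Conjugate update: add total count to the shape and total exposure to the rate, giving Gamma(80, 9).
Predictive mean over a 2-hour window = T·E[λ|data] = 2·80/9 = 160/9.

160/9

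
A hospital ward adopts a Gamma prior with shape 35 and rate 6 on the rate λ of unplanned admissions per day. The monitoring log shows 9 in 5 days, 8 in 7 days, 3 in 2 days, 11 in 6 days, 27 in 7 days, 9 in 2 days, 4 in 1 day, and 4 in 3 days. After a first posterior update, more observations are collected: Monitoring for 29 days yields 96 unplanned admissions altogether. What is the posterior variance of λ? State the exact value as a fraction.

Total count: 9 + 8 + 3 + 11 + 27 + 9 + 4 + 4 = 75.
Total exposure: 5 + 7 + 2 + 6 + 7 + 2 + 1 + 3 = 33 days.
After the first batch: Gamma(35 + 75, 6 + 33) = Gamma(110, 39).
Total count 96 over total exposure 29 days.
After the second batch: Gamma(110 + 96, 39 + 29) = Gamma(206, 68).
Posterior variance = α'/β'² = 206/4624 = 103/2312.

103/2312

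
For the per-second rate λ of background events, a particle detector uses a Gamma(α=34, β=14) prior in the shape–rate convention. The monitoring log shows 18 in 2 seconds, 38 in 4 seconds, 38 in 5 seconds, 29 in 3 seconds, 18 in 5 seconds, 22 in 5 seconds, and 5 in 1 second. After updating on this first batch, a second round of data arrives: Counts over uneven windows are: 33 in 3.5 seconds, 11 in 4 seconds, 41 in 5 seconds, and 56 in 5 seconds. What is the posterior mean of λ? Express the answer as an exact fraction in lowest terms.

Total count: 18 + 38 + 38 + 29 + 18 + 22 + 5 = 168.
Total exposure: 2 + 4 + 5 + 3 + 5 + 5 + 1 = 25 seconds.
After the first batch: Gamma(34 + 168, 14 + 25) = Gamma(202, 39).
Total count: 33 + 11 + 41 + 56 = 141.
Total exposure: 3.5 + 4 + 5 + 5 = 17.5 seconds.
After the second batch: Gamma(202 + 141, 39 + 17.5) = Gamma(343, 113/2).
Posterior mean = α'/β' = 343/(113/2) = 686/113.

686/113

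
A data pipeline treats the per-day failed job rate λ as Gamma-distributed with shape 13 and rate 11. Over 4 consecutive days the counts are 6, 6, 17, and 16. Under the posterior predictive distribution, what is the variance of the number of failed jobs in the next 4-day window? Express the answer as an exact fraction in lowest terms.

4408/225

Total count: 6 + 6 + 17 + 16 = 45.
Total exposure: 4 days.
By Gamma–Poisson conjugacy, the posterior is Gamma(α + Σx, β + Σt) = Gamma(13 + 45, 11 + 4) = Gamma(58, 15).
The posterior predictive for a window of length T is Negative Binomial with variance T·α'·(β'+T)/β'² = 4·58·19/225 = 4408/225.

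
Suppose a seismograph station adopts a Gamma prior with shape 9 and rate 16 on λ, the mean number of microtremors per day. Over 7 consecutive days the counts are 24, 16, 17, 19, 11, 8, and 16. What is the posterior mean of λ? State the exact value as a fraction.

120/23

Total count: 24 + 16 + 17 + 19 + 11 + 8 + 16 = 111.
Total exposure: 7 days.
By Gamma–Poisson conjugacy, the posterior is Gamma(α + Σx, β + Σt) = Gamma(9 + 111, 16 + 7) = Gamma(120, 23).
Posterior mean = α'/β' = 120/23.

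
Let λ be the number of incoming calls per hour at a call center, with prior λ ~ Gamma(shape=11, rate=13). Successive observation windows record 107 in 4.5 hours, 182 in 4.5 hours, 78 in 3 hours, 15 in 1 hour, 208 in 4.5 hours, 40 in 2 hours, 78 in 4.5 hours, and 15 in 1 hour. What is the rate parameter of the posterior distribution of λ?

38

Total count: 107 + 182 + 78 + 15 + 208 + 40 + 78 + 15 = 723.
Total exposure: 4.5 + 4.5 + 3 + 1 + 4.5 + 2 + 4.5 + 1 = 25 hours.
Posterior: α' = 11 + 723 = 734, β' = 13 + 25 = 38.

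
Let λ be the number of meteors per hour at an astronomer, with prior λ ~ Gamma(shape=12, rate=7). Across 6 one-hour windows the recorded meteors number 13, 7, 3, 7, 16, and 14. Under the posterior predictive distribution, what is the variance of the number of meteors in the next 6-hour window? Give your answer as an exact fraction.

8208/169

Total count: 13 + 7 + 3 + 7 + 16 + 14 = 60.
Total exposure: 6 hours.
Gamma(α, β) with Poisson data over total exposure Σt gives posterior Gamma(α+Σx, β+Σt) = Gamma(72, 13).
The posterior predictive for a window of length T is Negative Binomial with variance T·α'·(β'+T)/β'² = 6·72·19/169 = 8208/169.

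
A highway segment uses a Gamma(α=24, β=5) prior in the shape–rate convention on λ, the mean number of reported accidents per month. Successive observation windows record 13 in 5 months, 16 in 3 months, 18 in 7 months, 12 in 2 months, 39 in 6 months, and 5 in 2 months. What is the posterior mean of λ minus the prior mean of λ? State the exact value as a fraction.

Total count: 13 + 16 + 18 + 12 + 39 + 5 = 103.
Total exposure: 5 + 3 + 7 + 2 + 6 + 2 = 25 months.
Conjugate update: add total count to the shape and total exposure to the rate, giving Gamma(127, 30).
Posterior mean = 127/30 = 127/30; prior mean = 24/5 = 24/5. Difference = 127/30 − 24/5 = -17/30.

-17/30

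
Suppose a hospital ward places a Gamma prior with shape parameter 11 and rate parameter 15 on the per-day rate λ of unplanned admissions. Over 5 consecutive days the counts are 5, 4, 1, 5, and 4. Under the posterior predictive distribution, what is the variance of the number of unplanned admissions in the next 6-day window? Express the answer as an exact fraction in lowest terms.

Total count: 5 + 4 + 1 + 5 + 4 = 19.
Total exposure: 5 days.
The Gamma prior is conjugate for the Poisson rate, so λ | data ~ Gamma(11+19, 15+5) = Gamma(30, 20).
The posterior predictive for a window of length T is Negative Binomial with variance T·α'·(β'+T)/β'² = 6·30·26/400 = 117/10.

117/10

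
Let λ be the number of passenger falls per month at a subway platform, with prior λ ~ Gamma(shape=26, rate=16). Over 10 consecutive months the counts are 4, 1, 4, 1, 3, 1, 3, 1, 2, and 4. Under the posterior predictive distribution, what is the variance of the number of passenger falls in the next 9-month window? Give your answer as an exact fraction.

7875/338

Total count: 4 + 1 + 4 + 1 + 3 + 1 + 3 + 1 + 2 + 4 = 24.
Total exposure: 10 months.
The Gamma prior is conjugate for the Poisson rate, so λ | data ~ Gamma(26+24, 16+10) = Gamma(50, 26).
The posterior predictive for a window of length T is Negative Binomial with variance T·α'·(β'+T)/β'² = 9·50·35/676 = 7875/338.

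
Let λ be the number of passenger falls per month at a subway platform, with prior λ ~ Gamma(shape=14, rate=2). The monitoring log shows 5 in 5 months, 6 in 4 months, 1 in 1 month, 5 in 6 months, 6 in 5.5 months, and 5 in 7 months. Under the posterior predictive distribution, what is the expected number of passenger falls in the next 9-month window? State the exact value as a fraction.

756/61

Total count: 5 + 6 + 1 + 5 + 6 + 5 = 28.
Total exposure: 5 + 4 + 1 + 6 + 5.5 + 7 = 28.5 months.
Conjugate update: add total count to the shape and total exposure to the rate, giving Gamma(42, 61/2).
Predictive mean over a 9-month window = T·E[λ|data] = 9·42/(61/2) = 756/61.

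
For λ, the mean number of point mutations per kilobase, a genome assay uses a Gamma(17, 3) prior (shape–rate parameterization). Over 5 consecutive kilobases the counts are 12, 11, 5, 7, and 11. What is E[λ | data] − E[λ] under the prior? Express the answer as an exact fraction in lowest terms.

53/24

Total count: 12 + 11 + 5 + 7 + 11 = 46.
Total exposure: 5 kilobases.
The Gamma prior is conjugate for the Poisson rate, so λ | data ~ Gamma(17+46, 3+5) = Gamma(63, 8).
Posterior mean = 63/8 = 63/8; prior mean = 17/3 = 17/3. Difference = 63/8 − 17/3 = 53/24.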